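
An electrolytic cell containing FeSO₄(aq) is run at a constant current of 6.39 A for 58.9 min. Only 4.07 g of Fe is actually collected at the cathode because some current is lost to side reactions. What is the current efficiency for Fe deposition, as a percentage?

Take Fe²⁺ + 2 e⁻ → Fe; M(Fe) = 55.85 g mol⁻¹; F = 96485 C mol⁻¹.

Q = I·t = 6.390 × 3534.0 = 22580 C; n(e⁻) = 22580/96485 = 0.2340 mol.
Theoretical n(Fe) = n(e⁻)/2 = 0.1170 mol, i.e. m_theo = 0.1170 × 55.85 = 6.536 g.
Efficiency = m_actual / m_theo = 4.07 / 6.536 = 62.3 %.

62.3 %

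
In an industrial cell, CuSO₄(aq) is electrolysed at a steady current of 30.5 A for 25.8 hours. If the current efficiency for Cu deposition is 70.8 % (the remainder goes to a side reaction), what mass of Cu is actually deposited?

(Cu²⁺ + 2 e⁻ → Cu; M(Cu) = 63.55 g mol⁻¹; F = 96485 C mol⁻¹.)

Q = I·t = 30.50 × 92880 = 2833000 C.
n(e⁻) = 2833000/96485 = 29.36 mol; theoretically n(Cu) = 29.36/2 = 14.68 mol, m_theo = 932.9 g.
At 70.8 % efficiency, m_actual = 0.708 × 932.9 = 661 g.

661 g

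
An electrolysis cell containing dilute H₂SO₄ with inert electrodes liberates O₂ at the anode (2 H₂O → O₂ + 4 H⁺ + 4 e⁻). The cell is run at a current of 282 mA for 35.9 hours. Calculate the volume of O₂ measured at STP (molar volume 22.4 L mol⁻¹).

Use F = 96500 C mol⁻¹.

2.11 L

Q = I·t = 0.2820 A × 129240 s = 36450 C.
n(e⁻) = Q/F = 36450 / 96500 = 0.3777 mol.
4 electrons are transferred per O₂ molecule, so n(O₂) = 0.3777 / 4 = 0.09442 mol.
V = n × V_m = 0.09442 × 22.4 = 2.11 L.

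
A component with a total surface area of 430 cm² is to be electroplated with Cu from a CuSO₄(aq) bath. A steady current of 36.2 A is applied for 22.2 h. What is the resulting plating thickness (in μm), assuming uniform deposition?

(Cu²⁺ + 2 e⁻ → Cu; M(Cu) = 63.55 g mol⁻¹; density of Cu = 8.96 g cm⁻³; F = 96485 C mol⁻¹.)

Q = I·t = 36.20 × 79920 = 2893000 C; n(e⁻) = 29.99 mol.
n(Cu) = n(e⁻)/2 = 14.99 mol, so m = 14.99 × 63.55 = 952.8 g.
Volume = m/ρ = 952.8 / 8.96 = 106.3 cm³.
Thickness = V/A = 106.3 / 430 = 0.247 cm = 2470 μm.

2470 μm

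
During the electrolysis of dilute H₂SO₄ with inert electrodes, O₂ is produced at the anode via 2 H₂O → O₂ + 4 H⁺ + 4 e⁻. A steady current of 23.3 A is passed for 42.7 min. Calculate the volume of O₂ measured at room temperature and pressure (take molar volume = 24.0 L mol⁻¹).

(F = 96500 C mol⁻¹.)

Q = I·t = 23.30 A × 2562.0 s = 59690 C.
n(e⁻) = Q/F = 59690 / 96500 = 0.6186 mol.
4 electrons are transferred per O₂ molecule, so n(O₂) = 0.6186 / 4 = 0.1546 mol.
V = n × V_m = 0.1546 × 24.0 = 3.71 L.

3.71 L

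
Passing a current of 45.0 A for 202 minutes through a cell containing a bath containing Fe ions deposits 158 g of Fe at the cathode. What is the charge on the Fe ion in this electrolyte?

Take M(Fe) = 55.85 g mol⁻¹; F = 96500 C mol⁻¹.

+2

Q = I·t = 45.00 A × 12120 s = 545400 C, so n(e⁻) = 545400/96500 = 5.652 mol.
n(Fe) deposited = 158 / 55.85 = 2.829 mol.
Electrons per atom = n(e⁻)/n(Fe) = 5.652 / 2.829 = 2.00 ≈ 2, so the ion is Fe²⁺.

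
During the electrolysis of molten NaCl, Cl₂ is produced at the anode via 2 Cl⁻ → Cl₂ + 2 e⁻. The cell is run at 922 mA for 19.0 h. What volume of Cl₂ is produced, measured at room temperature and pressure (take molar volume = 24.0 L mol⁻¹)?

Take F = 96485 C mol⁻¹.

Q = I·t = 0.9220 A × 68400 s = 63060 C.
n(e⁻) = Q/F = 63060 / 96485 = 0.6536 mol.
2 electrons are transferred per Cl₂ molecule, so n(Cl₂) = 0.6536 / 2 = 0.3268 mol.
V = n × V_m = 0.3268 × 24.0 = 7.84 L.

7.84 L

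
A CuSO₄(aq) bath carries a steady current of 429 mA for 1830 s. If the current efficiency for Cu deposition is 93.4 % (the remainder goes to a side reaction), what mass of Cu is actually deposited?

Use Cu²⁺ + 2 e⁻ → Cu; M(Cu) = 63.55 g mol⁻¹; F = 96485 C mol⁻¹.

0.241 g

Q = I·t = 0.4290 × 1830.0 = 785.1 C.
n(e⁻) = 785.1/96485 = 0.008137 mol; theoretically n(Cu) = 0.008137/2 = 0.004068 mol, m_theo = 0.2585 g.
At 93.4 % efficiency, m_actual = 0.934 × 0.2585 = 0.241 g.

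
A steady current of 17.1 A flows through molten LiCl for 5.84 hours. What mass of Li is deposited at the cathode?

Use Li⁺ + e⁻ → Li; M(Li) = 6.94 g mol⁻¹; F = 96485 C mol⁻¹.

25.9 g

Q = I·t = 17.10 A × 21024 s = 359500 C.
n(e⁻) = Q/F = 359500 / 96485 = 3.726 mol.
Li⁺ + e⁻ → Li, so n(Li) = n(e⁻)/1 = 3.726 mol.
m = n·M = 3.726 × 6.94 = 25.9 g.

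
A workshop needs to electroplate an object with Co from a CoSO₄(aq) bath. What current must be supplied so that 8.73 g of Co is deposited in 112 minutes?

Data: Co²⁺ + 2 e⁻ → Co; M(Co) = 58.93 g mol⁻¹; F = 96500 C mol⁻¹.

n(Co) = 8.73 / 58.93 = 0.1481 mol.
n(e⁻) = 2 × 0.1481 = 0.2963 mol.
Q = n(e⁻)·F = 0.2963 × 96500 = 28590 C.
I = Q/t = 28590 / 6720.0 s = 4.25 A.

4.25 A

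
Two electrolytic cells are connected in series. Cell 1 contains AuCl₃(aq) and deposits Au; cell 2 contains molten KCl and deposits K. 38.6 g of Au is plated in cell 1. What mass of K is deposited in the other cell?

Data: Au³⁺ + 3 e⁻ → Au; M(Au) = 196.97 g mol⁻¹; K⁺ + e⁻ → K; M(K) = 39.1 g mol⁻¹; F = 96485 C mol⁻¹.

23.0 g

n(Au) = 38.6 / 196.97 = 0.1960 mol.
Since Au³⁺ + 3 e⁻ → Au, n(e⁻) passed = 3 × 0.1960 = 0.5879 mol.
Cells in series carry the same charge, so the same 0.5879 mol of electrons passes through cell 2.
K⁺ + e⁻ → K, so n(K) = 0.5879 / 1 = 0.5879 mol.
m(K) = 0.5879 × 39.1 = 23.0 g.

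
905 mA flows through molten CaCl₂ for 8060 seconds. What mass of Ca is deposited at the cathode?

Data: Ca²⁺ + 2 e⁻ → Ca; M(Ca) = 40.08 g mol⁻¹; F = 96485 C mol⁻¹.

1.52 g

Q = I·t = 0.9050 A × 8060.0 s = 7294 C.
n(e⁻) = Q/F = 7294 / 96485 = 0.07560 mol.
Ca²⁺ + 2 e⁻ → Ca, so n(Ca) = n(e⁻)/2 = 0.03780 mol.
m = n·M = 0.03780 × 40.08 = 1.52 g.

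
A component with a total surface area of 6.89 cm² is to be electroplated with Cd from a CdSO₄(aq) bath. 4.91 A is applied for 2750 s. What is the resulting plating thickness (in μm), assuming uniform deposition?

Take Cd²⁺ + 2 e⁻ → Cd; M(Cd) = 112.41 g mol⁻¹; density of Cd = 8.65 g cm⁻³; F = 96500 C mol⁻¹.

Q = I·t = 4.910 × 2750.0 = 13500 C; n(e⁻) = 0.1399 mol.
n(Cd) = n(e⁻)/2 = 0.06996 mol, so m = 0.06996 × 112.41 = 7.864 g.
Volume = m/ρ = 7.864 / 8.65 = 0.9092 cm³.
Thickness = V/A = 0.9092 / 6.89 = 0.132 cm = 1320 μm.

1320 μm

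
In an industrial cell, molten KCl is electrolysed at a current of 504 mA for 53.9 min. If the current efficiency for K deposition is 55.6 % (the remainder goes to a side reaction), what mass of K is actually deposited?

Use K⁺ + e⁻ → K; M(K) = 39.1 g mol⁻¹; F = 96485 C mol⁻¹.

Q = I·t = 0.5040 × 3234.0 = 1630 C.
n(e⁻) = 1630/96485 = 0.01689 mol; theoretically n(K) = 0.01689/1 = 0.01689 mol, m_theo = 0.6605 g.
At 55.6 % efficiency, m_actual = 0.556 × 0.6605 = 0.367 g.

0.367 g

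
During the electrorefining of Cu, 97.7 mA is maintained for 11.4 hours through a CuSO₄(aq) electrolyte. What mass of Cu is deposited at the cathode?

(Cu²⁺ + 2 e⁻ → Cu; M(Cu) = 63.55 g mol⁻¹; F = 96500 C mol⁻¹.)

Q = I·t = 0.09770 A × 41040 s = 4010 C.
n(e⁻) = Q/F = 4010 / 96500 = 0.04155 mol.
Cu²⁺ + 2 e⁻ → Cu, so n(Cu) = n(e⁻)/2 = 0.02078 mol.
m = n·M = 0.02078 × 63.55 = 1.32 g.

1.32 g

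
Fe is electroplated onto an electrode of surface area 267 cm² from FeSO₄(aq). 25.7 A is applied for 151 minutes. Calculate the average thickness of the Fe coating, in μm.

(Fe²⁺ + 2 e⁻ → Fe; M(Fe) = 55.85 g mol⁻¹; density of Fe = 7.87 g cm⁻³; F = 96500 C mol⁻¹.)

Q = I·t = 25.70 × 9060.0 = 232800 C; n(e⁻) = 2.413 mol.
n(Fe) = n(e⁻)/2 = 1.206 mol, so m = 1.206 × 55.85 = 67.38 g.
Volume = m/ρ = 67.38 / 7.87 = 8.562 cm³.
Thickness = V/A = 8.562 / 267 = 0.0321 cm = 321 μm.

321 μm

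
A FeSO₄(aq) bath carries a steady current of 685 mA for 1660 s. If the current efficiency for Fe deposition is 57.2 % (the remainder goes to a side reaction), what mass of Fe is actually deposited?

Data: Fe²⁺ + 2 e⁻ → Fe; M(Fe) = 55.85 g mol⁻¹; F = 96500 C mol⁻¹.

0.188 g

Q = I·t = 0.6850 × 1660.0 = 1137 C.
n(e⁻) = 1137/96500 = 0.01178 mol; theoretically n(Fe) = 0.01178/2 = 0.005892 mol, m_theo = 0.3291 g.
At 57.2 % efficiency, m_actual = 0.572 × 0.3291 = 0.188 g.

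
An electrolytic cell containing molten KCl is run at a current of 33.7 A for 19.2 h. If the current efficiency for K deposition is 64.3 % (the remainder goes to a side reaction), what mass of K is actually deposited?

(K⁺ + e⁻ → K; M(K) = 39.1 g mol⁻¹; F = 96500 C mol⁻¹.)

607 g

Q = I·t = 33.70 × 69120 = 2329000 C.
n(e⁻) = 2329000/96500 = 24.14 mol; theoretically n(K) = 24.14/1 = 24.14 mol, m_theo = 943.8 g.
At 64.3 % efficiency, m_actual = 0.643 × 943.8 = 607 g.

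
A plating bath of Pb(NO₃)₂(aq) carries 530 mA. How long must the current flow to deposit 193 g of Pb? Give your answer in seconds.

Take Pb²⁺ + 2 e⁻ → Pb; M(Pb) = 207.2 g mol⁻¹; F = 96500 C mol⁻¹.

3.39 × 10⁵ s

n(Pb) = m/M = 193 / 207.2 = 0.9315 mol.
Each Pb atom requires 2 electrons, so n(e⁻) = 2 × 0.9315 = 1.863 mol.
Q = n(e⁻)·F = 1.863 × 96500 = 179800 C.
t = Q/I = 179800 / 0.5300 A = 339200 s.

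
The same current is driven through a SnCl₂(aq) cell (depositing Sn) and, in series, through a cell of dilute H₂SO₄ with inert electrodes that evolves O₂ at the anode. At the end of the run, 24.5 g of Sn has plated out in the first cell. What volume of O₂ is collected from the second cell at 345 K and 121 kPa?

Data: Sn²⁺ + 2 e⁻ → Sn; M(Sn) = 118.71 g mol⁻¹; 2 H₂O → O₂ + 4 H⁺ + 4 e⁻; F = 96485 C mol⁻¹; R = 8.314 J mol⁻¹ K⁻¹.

2.45 L

n(Sn) = 24.5 / 118.71 = 0.2064 mol, so n(e⁻) = 2 × 0.2064 = 0.4128 mol.
The cells are in series, so the same 0.4128 mol of electrons passes through the second cell.
2 H₂O → O₂ + 4 H⁺ + 4 e⁻ — 4 mol e⁻ per mol O₂, so n(O₂) = 0.4128/4 = 0.1032 mol.
V = nRT/P = (0.1032 × 8.314 × 345) / (121 × 10³) = 0.00245 m³ = 2.45 L.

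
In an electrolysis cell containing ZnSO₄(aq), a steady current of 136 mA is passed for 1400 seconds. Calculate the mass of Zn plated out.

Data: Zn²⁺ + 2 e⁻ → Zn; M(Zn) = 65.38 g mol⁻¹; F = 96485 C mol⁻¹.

Q = I·t = 0.1360 A × 1400.0 s = 190.4 C.
n(e⁻) = Q/F = 190.4 / 96485 = 0.001973 mol.
Zn²⁺ + 2 e⁻ → Zn, so n(Zn) = n(e⁻)/2 = 0.0009867 mol.
m = n·M = 0.0009867 × 65.38 = 0.0645 g.

0.0645 g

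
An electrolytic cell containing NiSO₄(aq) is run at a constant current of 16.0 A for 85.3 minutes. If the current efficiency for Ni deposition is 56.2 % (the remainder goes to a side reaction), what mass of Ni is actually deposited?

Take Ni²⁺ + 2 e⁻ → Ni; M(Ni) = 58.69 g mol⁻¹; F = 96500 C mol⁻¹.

14.0 g

Q = I·t = 16.00 × 5118.0 = 81890 C.
n(e⁻) = 81890/96500 = 0.8486 mol; theoretically n(Ni) = 0.8486/2 = 0.4243 mol, m_theo = 24.90 g.
At 56.2 % efficiency, m_actual = 0.562 × 24.90 = 14.0 g.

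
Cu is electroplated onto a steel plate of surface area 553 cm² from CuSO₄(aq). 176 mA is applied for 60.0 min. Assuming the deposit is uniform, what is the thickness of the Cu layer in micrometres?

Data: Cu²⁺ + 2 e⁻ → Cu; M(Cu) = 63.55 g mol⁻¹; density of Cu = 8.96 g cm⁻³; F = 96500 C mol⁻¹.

Q = I·t = 0.1760 × 3600.0 = 633.6 C; n(e⁻) = 0.006566 mol.
n(Cu) = n(e⁻)/2 = 0.003283 mol, so m = 0.003283 × 63.55 = 0.2086 g.
Volume = m/ρ = 0.2086 / 8.96 = 0.02328 cm³.
Thickness = V/A = 0.02328 / 553 = 4.21 × 10⁻⁵ cm = 0.421 μm.

0.421 μm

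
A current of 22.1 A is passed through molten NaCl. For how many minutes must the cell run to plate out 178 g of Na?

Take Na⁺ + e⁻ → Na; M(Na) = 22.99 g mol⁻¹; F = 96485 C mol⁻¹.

563 min

n(Na) = m/M = 178 / 22.99 = 7.742 mol.
Each Na atom requires 1 electron, so n(e⁻) = 1 × 7.742 = 7.742 mol.
Q = n(e⁻)·F = 7.742 × 96485 = 747000 C.
t = Q/I = 747000 / 22.10 A = 33800 s = 563 min.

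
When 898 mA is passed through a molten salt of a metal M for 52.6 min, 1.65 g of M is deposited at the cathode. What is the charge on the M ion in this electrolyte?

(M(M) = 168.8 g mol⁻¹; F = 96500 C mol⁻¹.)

Q = I·t = 0.8980 A × 3156.0 s = 2834 C, so n(e⁻) = 2834/96500 = 0.02937 mol.
n(M) deposited = 1.65 / 168.8 = 0.009775 mol.
Electrons per atom = n(e⁻)/n(M) = 0.02937 / 0.009775 = 3.00 ≈ 3, so the ion is M³⁺.

+3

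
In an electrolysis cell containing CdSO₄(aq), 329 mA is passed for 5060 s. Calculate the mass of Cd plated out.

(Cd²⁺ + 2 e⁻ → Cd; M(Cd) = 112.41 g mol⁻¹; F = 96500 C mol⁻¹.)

Q = I·t = 0.3290 A × 5060.0 s = 1665 C.
n(e⁻) = Q/F = 1665 / 96500 = 0.01725 mol.
Cd²⁺ + 2 e⁻ → Cd, so n(Cd) = n(e⁻)/2 = 0.008626 mol.
m = n·M = 0.008626 × 112.41 = 0.970 g.

0.970 g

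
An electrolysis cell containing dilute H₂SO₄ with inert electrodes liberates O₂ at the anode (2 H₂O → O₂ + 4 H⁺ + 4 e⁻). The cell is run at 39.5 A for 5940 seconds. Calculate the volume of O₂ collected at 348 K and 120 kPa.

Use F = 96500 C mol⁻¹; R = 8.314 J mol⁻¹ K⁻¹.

Q = I·t = 39.50 A × 5940.0 s = 234600 C.
n(e⁻) = Q/F = 234600 / 96500 = 2.431 mol.
4 electrons are transferred per O₂ molecule, so n(O₂) = 2.431 / 4 = 0.6078 mol.
V = nRT/P = (0.6078 × 8.314 × 348) / (120 × 10³ Pa) = 0.0147 m³ = 14.7 L.

14.7 L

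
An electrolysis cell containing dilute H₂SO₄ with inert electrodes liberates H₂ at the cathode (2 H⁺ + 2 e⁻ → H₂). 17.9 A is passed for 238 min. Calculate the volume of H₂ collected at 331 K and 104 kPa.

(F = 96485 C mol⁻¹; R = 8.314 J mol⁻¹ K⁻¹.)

35.1 L

Q = I·t = 17.90 A × 14280 s = 255600 C.
n(e⁻) = Q/F = 255600 / 96485 = 2.649 mol.
2 electrons are transferred per H₂ molecule, so n(H₂) = 2.649 / 2 = 1.325 mol.
V = nRT/P = (1.325 × 8.314 × 331) / (104 × 10³ Pa) = 0.0351 m³ = 35.1 L.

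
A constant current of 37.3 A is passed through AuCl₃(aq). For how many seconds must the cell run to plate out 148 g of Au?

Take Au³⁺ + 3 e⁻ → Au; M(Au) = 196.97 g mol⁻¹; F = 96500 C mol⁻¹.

n(Au) = m/M = 148 / 196.97 = 0.7514 mol.
Each Au atom requires 3 electrons, so n(e⁻) = 3 × 0.7514 = 2.254 mol.
Q = n(e⁻)·F = 2.254 × 96500 = 217500 C.
t = Q/I = 217500 / 37.30 A = 5832 s.

5830 s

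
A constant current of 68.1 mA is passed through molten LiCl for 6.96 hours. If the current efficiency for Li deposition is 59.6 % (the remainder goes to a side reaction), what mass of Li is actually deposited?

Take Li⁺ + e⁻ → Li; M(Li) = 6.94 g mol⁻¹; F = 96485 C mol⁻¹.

Q = I·t = 0.06810 × 25056 = 1706 C.
n(e⁻) = 1706/96485 = 0.01768 mol; theoretically n(Li) = 0.01768/1 = 0.01768 mol, m_theo = 0.1227 g.
At 59.6 % efficiency, m_actual = 0.596 × 0.1227 = 0.0731 g.

0.0731 g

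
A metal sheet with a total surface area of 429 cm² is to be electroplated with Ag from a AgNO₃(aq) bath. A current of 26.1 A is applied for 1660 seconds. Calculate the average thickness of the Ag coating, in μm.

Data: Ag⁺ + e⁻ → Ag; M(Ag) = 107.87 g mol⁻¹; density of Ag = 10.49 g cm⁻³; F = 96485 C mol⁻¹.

108 μm

Q = I·t = 26.10 × 1660.0 = 43330 C; n(e⁻) = 0.4490 mol.
n(Ag) = n(e⁻)/1 = 0.4490 mol, so m = 0.4490 × 107.87 = 48.44 g.
Volume = m/ρ = 48.44 / 10.49 = 4.618 cm³.
Thickness = V/A = 4.618 / 429 = 0.0108 cm = 108 μm.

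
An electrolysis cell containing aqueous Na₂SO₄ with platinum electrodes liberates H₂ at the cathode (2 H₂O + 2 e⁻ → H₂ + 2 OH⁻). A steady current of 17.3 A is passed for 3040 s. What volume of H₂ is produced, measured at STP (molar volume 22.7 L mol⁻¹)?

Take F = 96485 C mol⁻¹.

Q = I·t = 17.30 A × 3040.0 s = 52590 C.
n(e⁻) = Q/F = 52590 / 96485 = 0.5451 mol.
2 electrons are transferred per H₂ molecule, so n(H₂) = 0.5451 / 2 = 0.2725 mol.
V = n × V_m = 0.2725 × 22.7 = 6.19 L.

6.19 L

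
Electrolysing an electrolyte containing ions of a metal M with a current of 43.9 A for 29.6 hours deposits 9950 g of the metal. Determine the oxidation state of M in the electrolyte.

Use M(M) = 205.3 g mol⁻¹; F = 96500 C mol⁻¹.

+1

Q = I·t = 43.90 A × 106560 s = 4678000 C, so n(e⁻) = 4678000/96500 = 48.48 mol.
n(M) deposited = 9950 / 205.3 = 48.47 mol.
Electrons per atom = n(e⁻)/n(M) = 48.48 / 48.47 = 1.00 ≈ 1, so the ion is M⁺.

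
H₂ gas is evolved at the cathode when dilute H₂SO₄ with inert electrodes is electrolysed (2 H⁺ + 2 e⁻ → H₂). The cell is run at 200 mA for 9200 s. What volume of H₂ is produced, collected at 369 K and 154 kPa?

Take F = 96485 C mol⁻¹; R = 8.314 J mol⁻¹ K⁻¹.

0.190 L

Q = I·t = 0.2000 A × 9200.0 s = 1840 C.
n(e⁻) = Q/F = 1840 / 96485 = 0.01907 mol.
2 electrons are transferred per H₂ molecule, so n(H₂) = 0.01907 / 2 = 0.009535 mol.
V = nRT/P = (0.009535 × 8.314 × 369) / (154 × 10³ Pa) = 1.90 × 10⁻⁴ m³ = 0.190 L.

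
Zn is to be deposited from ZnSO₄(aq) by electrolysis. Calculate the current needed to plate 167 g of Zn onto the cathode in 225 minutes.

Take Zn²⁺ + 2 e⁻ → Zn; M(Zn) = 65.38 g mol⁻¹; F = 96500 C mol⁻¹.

n(Zn) = 167 / 65.38 = 2.554 mol.
n(e⁻) = 2 × 2.554 = 5.109 mol.
Q = n(e⁻)·F = 5.109 × 96500 = 493000 C.
I = Q/t = 493000 / 13500 s = 36.5 A.

36.5 A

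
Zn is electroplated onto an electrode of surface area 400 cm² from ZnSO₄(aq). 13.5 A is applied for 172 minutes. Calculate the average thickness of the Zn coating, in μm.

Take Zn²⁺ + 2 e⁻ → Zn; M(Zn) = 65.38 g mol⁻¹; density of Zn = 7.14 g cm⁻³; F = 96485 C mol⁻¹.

Q = I·t = 13.50 × 10320 = 139300 C; n(e⁻) = 1.444 mol.
n(Zn) = n(e⁻)/2 = 0.7220 mol, so m = 0.7220 × 65.38 = 47.20 g.
Volume = m/ρ = 47.20 / 7.14 = 6.611 cm³.
Thickness = V/A = 6.611 / 400 = 0.0165 cm = 165 μm.

165 μm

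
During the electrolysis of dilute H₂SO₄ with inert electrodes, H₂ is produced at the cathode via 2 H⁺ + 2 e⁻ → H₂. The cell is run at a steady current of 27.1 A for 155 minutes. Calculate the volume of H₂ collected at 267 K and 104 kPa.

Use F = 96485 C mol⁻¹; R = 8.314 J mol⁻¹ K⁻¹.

Q = I·t = 27.10 A × 9300.0 s = 252000 C.
n(e⁻) = Q/F = 252000 / 96485 = 2.612 mol.
2 electrons are transferred per H₂ molecule, so n(H₂) = 2.612 / 2 = 1.306 mol.
V = nRT/P = (1.306 × 8.314 × 267) / (104 × 10³ Pa) = 0.0279 m³ = 27.9 L.

27.9 L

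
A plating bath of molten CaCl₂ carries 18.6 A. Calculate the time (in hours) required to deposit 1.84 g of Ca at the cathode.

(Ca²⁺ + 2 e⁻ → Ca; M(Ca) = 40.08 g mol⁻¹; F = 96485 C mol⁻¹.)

n(Ca) = m/M = 1.84 / 40.08 = 0.04591 mol.
Each Ca atom requires 2 electrons, so n(e⁻) = 2 × 0.04591 = 0.09182 mol.
Q = n(e⁻)·F = 0.09182 × 96485 = 8859 C.
t = Q/I = 8859 / 18.60 A = 476.3 s = 0.132 h.

0.132 h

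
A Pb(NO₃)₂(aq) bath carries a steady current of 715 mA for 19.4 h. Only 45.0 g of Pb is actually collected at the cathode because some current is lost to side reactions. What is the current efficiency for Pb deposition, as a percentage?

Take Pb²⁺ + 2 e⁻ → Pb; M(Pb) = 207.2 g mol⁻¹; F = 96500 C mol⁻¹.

Q = I·t = 0.7150 × 69840 = 49940 C; n(e⁻) = 49940/96500 = 0.5175 mol.
Theoretical n(Pb) = n(e⁻)/2 = 0.2587 mol, i.e. m_theo = 0.2587 × 207.2 = 53.61 g.
Efficiency = m_actual / m_theo = 45.0 / 53.61 = 83.9 %.

83.9 %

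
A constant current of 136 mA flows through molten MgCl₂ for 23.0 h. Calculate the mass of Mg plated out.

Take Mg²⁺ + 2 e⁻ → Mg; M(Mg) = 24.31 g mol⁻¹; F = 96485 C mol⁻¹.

Q = I·t = 0.1360 A × 82800 s = 11260 C.
n(e⁻) = Q/F = 11260 / 96485 = 0.1167 mol.
Mg²⁺ + 2 e⁻ → Mg, so n(Mg) = n(e⁻)/2 = 0.05836 mol.
m = n·M = 0.05836 × 24.31 = 1.42 g.

1.42 g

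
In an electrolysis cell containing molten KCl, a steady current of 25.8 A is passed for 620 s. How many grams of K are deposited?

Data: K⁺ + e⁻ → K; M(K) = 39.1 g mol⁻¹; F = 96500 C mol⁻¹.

Q = I·t = 25.80 A × 620.00 s = 16000 C.
n(e⁻) = Q/F = 16000 / 96500 = 0.1658 mol.
K⁺ + e⁻ → K, so n(K) = n(e⁻)/1 = 0.1658 mol.
m = n·M = 0.1658 × 39.1 = 6.48 g.

6.48 g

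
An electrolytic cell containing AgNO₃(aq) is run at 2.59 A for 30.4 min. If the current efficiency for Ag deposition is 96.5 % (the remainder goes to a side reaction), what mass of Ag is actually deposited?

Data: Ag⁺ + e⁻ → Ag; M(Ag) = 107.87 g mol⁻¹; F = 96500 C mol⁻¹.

Q = I·t = 2.590 × 1824.0 = 4724 C.
n(e⁻) = 4724/96500 = 0.04896 mol; theoretically n(Ag) = 0.04896/1 = 0.04896 mol, m_theo = 5.281 g.
At 96.5 % efficiency, m_actual = 0.965 × 5.281 = 5.10 g.

5.10 g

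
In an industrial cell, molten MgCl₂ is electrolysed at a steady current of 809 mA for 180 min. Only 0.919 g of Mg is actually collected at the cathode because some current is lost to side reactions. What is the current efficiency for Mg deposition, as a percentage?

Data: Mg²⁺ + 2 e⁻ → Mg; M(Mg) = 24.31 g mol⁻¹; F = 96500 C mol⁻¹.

Q = I·t = 0.8090 × 10800 = 8737 C; n(e⁻) = 8737/96500 = 0.09054 mol.
Theoretical n(Mg) = n(e⁻)/2 = 0.04527 mol, i.e. m_theo = 0.04527 × 24.31 = 1.101 g.
Efficiency = m_actual / m_theo = 0.919 / 1.101 = 83.5 %.

83.5 %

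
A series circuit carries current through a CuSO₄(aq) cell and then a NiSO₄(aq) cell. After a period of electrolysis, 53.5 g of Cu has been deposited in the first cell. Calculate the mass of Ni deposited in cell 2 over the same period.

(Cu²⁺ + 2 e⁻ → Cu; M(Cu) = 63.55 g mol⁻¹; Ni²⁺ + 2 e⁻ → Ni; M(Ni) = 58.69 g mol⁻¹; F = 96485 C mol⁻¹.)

n(Cu) = 53.5 / 63.55 = 0.8419 mol.
Since Cu²⁺ + 2 e⁻ → Cu, n(e⁻) passed = 2 × 0.8419 = 1.684 mol.
Cells in series carry the same charge, so the same 1.684 mol of electrons passes through cell 2.
Ni²⁺ + 2 e⁻ → Ni, so n(Ni) = 1.684 / 2 = 0.8419 mol.
m(Ni) = 0.8419 × 58.69 = 49.4 g.

49.4 g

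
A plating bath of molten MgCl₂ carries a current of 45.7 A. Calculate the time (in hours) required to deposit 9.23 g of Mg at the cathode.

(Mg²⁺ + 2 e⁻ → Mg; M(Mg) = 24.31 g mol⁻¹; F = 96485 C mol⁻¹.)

n(Mg) = m/M = 9.23 / 24.31 = 0.3797 mol.
Each Mg atom requires 2 electrons, so n(e⁻) = 2 × 0.3797 = 0.7594 mol.
Q = n(e⁻)·F = 0.7594 × 96485 = 73270 C.
t = Q/I = 73270 / 45.70 A = 1603 s = 0.445 h.

0.445 h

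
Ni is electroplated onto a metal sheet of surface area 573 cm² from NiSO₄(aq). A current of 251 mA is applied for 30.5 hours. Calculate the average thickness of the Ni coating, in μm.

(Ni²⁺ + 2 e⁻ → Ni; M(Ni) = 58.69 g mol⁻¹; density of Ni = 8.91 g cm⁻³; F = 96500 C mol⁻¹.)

Q = I·t = 0.2510 × 109800 = 27560 C; n(e⁻) = 0.2856 mol.
n(Ni) = n(e⁻)/2 = 0.1428 mol, so m = 0.1428 × 58.69 = 8.381 g.
Volume = m/ρ = 8.381 / 8.91 = 0.9406 cm³.
Thickness = V/A = 0.9406 / 573 = 0.00164 cm = 16.4 μm.

16.4 μm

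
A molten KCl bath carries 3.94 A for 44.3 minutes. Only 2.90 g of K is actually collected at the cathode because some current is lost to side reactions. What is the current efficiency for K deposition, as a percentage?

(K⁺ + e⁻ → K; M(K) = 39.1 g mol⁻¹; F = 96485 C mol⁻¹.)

68.3 %

Q = I·t = 3.940 × 2658.0 = 10470 C; n(e⁻) = 10470/96485 = 0.1085 mol.
Theoretical n(K) = n(e⁻)/1 = 0.1085 mol, i.e. m_theo = 0.1085 × 39.1 = 4.244 g.
Efficiency = m_actual / m_theo = 2.90 / 4.244 = 68.3 %.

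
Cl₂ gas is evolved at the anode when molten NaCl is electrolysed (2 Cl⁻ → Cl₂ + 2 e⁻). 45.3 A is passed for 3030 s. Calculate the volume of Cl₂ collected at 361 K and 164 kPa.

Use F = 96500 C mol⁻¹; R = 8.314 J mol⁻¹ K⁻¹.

Q = I·t = 45.30 A × 3030.0 s = 137300 C.
n(e⁻) = Q/F = 137300 / 96500 = 1.422 mol.
2 electrons are transferred per Cl₂ molecule, so n(Cl₂) = 1.422 / 2 = 0.7112 mol.
V = nRT/P = (0.7112 × 8.314 × 361) / (164 × 10³ Pa) = 0.0130 m³ = 13.0 L.

13.0 L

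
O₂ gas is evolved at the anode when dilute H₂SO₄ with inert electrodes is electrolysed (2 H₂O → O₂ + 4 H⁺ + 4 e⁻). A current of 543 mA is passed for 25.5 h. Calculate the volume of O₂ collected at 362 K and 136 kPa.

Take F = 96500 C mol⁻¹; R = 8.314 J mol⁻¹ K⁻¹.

Q = I·t = 0.5430 A × 91800 s = 49850 C.
n(e⁻) = Q/F = 49850 / 96500 = 0.5166 mol.
4 electrons are transferred per O₂ molecule, so n(O₂) = 0.5166 / 4 = 0.1291 mol.
V = nRT/P = (0.1291 × 8.314 × 362) / (136 × 10³ Pa) = 0.00286 m³ = 2.86 L.

2.86 L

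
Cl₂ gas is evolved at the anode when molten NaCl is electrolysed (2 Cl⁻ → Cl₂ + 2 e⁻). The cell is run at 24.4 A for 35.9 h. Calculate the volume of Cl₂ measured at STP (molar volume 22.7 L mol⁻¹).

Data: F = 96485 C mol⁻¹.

Q = I·t = 24.40 A × 129240 s = 3153000 C.
n(e⁻) = Q/F = 3153000 / 96485 = 32.68 mol.
2 electrons are transferred per Cl₂ molecule, so n(Cl₂) = 32.68 / 2 = 16.34 mol.
V = n × V_m = 16.34 × 22.7 = 371 L.

371 L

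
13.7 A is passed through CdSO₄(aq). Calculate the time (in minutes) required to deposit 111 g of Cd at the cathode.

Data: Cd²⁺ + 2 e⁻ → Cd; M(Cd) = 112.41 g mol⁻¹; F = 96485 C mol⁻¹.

232 min

n(Cd) = m/M = 111 / 112.41 = 0.9875 mol.
Each Cd atom requires 2 electrons, so n(e⁻) = 2 × 0.9875 = 1.975 mol.
Q = n(e⁻)·F = 1.975 × 96485 = 190500 C.
t = Q/I = 190500 / 13.70 A = 13910 s = 232 min.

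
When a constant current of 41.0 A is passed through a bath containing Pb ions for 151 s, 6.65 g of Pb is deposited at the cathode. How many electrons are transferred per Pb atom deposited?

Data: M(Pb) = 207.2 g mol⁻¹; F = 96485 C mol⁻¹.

Q = I·t = 41.00 A × 151.00 s = 6191 C, so n(e⁻) = 6191/96485 = 0.06417 mol.
n(Pb) deposited = 6.65 / 207.2 = 0.03209 mol.
Electrons per atom = n(e⁻)/n(Pb) = 0.06417 / 0.03209 = 2.00 ≈ 2, so the ion is Pb²⁺.

2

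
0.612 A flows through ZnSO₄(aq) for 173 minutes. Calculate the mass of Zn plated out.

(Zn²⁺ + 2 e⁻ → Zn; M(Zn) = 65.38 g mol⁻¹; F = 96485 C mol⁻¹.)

2.15 g

Q = I·t = 0.6120 A × 10380 s = 6353 C.
n(e⁻) = Q/F = 6353 / 96485 = 0.06584 mol.
Zn²⁺ + 2 e⁻ → Zn, so n(Zn) = n(e⁻)/2 = 0.03292 mol.
m = n·M = 0.03292 × 65.38 = 2.15 g.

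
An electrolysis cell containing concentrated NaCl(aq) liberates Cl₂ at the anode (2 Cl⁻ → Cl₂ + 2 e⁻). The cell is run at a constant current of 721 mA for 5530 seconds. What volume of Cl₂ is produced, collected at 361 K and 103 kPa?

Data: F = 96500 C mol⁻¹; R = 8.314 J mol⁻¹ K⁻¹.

Q = I·t = 0.7210 A × 5530.0 s = 3987 C.
n(e⁻) = Q/F = 3987 / 96500 = 0.04132 mol.
2 electrons are transferred per Cl₂ molecule, so n(Cl₂) = 0.04132 / 2 = 0.02066 mol.
V = nRT/P = (0.02066 × 8.314 × 361) / (103 × 10³ Pa) = 6.02 × 10⁻⁴ m³ = 0.602 L.

0.602 L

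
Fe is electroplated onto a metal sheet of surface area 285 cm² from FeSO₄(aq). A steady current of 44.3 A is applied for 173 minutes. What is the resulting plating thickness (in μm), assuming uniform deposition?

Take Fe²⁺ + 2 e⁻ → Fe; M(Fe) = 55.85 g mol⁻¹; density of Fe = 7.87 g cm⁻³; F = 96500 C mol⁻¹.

Q = I·t = 44.30 × 10380 = 459800 C; n(e⁻) = 4.765 mol.
n(Fe) = n(e⁻)/2 = 2.383 mol, so m = 2.383 × 55.85 = 133.1 g.
Volume = m/ρ = 133.1 / 7.87 = 16.91 cm³.
Thickness = V/A = 16.91 / 285 = 0.0593 cm = 593 μm.

593 μm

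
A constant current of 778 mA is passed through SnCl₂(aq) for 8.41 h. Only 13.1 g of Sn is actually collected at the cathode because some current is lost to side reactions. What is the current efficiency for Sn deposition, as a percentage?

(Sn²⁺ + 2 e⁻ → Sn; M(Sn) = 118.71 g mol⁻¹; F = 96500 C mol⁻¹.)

Q = I·t = 0.7780 × 30276 = 23550 C; n(e⁻) = 23550/96500 = 0.2441 mol.
Theoretical n(Sn) = n(e⁻)/2 = 0.1220 mol, i.e. m_theo = 0.1220 × 118.71 = 14.49 g.
Efficiency = m_actual / m_theo = 13.1 / 14.49 = 90.4 %.

90.4 %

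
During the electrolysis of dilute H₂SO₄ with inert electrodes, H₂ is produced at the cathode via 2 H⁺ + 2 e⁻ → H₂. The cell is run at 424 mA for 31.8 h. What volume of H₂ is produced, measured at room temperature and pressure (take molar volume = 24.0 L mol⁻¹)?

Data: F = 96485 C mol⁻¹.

Q = I·t = 0.4240 A × 114480 s = 48540 C.
n(e⁻) = Q/F = 48540 / 96485 = 0.5031 mol.
2 electrons are transferred per H₂ molecule, so n(H₂) = 0.5031 / 2 = 0.2515 mol.
V = n × V_m = 0.2515 × 24.0 = 6.04 L.

6.04 L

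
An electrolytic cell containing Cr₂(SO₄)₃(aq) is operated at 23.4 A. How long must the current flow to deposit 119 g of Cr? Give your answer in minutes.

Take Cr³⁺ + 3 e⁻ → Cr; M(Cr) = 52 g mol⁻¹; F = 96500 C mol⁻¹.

n(Cr) = m/M = 119 / 52 = 2.288 mol.
Each Cr atom requires 3 electrons, so n(e⁻) = 3 × 2.288 = 6.865 mol.
Q = n(e⁻)·F = 6.865 × 96500 = 662500 C.
t = Q/I = 662500 / 23.40 A = 28310 s = 472 min.

472 min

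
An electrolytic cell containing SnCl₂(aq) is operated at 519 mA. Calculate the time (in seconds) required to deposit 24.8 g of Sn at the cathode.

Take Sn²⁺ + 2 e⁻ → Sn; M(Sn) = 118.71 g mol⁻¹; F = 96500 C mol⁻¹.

n(Sn) = m/M = 24.8 / 118.71 = 0.2089 mol.
Each Sn atom requires 2 electrons, so n(e⁻) = 2 × 0.2089 = 0.4178 mol.
Q = n(e⁻)·F = 0.4178 × 96500 = 40320 C.
t = Q/I = 40320 / 0.5190 A = 77690 s.

77700 s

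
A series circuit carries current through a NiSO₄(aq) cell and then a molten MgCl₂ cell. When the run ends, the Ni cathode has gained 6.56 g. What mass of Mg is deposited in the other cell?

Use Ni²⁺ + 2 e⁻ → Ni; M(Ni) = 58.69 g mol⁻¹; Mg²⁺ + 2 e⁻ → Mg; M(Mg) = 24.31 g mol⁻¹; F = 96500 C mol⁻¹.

n(Ni) = 6.56 / 58.69 = 0.1118 mol.
Since Ni²⁺ + 2 e⁻ → Ni, n(e⁻) passed = 2 × 0.1118 = 0.2235 mol.
Cells in series carry the same charge, so the same 0.2235 mol of electrons passes through cell 2.
Mg²⁺ + 2 e⁻ → Mg, so n(Mg) = 0.2235 / 2 = 0.1118 mol.
m(Mg) = 0.1118 × 24.31 = 2.72 g.

2.72 g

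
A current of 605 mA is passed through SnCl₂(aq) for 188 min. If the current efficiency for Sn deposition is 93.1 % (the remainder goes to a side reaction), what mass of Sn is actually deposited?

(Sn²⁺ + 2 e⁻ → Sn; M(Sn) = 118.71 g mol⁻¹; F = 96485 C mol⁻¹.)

3.91 g

Q = I·t = 0.6050 × 11280 = 6824 C.
n(e⁻) = 6824/96485 = 0.07073 mol; theoretically n(Sn) = 0.07073/2 = 0.03537 mol, m_theo = 4.198 g.
At 93.1 % efficiency, m_actual = 0.931 × 4.198 = 3.91 g.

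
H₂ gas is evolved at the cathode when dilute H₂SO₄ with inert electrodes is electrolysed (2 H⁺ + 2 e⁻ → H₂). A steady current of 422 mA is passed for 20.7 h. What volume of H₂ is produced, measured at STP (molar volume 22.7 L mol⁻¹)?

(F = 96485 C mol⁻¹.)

3.70 L

Q = I·t = 0.4220 A × 74520 s = 31450 C.
n(e⁻) = Q/F = 31450 / 96485 = 0.3259 mol.
2 electrons are transferred per H₂ molecule, so n(H₂) = 0.3259 / 2 = 0.1630 mol.
V = n × V_m = 0.1630 × 22.7 = 3.70 L.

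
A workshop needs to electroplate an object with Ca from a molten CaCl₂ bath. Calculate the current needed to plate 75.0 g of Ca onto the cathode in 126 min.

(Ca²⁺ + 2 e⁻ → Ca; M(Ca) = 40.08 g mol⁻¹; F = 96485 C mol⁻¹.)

n(Ca) = 75.0 / 40.08 = 1.871 mol.
n(e⁻) = 2 × 1.871 = 3.743 mol.
Q = n(e⁻)·F = 3.743 × 96485 = 361100 C.
I = Q/t = 361100 / 7560.0 s = 47.8 A.

47.8 A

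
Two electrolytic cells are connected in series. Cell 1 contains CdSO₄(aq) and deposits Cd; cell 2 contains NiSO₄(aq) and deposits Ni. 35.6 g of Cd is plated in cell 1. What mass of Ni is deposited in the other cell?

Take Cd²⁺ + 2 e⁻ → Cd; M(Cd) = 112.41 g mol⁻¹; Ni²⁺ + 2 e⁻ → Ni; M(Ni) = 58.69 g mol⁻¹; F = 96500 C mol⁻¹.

n(Cd) = 35.6 / 112.41 = 0.3167 mol.
Since Cd²⁺ + 2 e⁻ → Cd, n(e⁻) passed = 2 × 0.3167 = 0.6334 mol.
Cells in series carry the same charge, so the same 0.6334 mol of electrons passes through cell 2.
Ni²⁺ + 2 e⁻ → Ni, so n(Ni) = 0.6334 / 2 = 0.3167 mol.
m(Ni) = 0.3167 × 58.69 = 18.6 g.

18.6 g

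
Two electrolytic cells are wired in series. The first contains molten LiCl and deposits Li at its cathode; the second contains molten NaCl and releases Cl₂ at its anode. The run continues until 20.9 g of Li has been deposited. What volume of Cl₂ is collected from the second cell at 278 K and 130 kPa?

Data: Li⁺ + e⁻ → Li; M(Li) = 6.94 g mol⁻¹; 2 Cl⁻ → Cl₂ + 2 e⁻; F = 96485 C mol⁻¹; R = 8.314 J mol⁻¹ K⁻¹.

26.8 L

n(Li) = 20.9 / 6.94 = 3.012 mol, so n(e⁻) = 1 × 3.012 = 3.012 mol.
The cells are in series, so the same 3.012 mol of electrons passes through the second cell.
2 Cl⁻ → Cl₂ + 2 e⁻ — 2 mol e⁻ per mol Cl₂, so n(Cl₂) = 3.012/2 = 1.506 mol.
V = nRT/P = (1.506 × 8.314 × 278) / (130 × 10³) = 0.0268 m³ = 26.8 L.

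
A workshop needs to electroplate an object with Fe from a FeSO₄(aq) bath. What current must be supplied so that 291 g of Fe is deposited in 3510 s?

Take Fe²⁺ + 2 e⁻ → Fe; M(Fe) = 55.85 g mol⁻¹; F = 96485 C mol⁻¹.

n(Fe) = 291 / 55.85 = 5.210 mol.
n(e⁻) = 2 × 5.210 = 10.42 mol.
Q = n(e⁻)·F = 10.42 × 96485 = 1005000 C.
I = Q/t = 1005000 / 3510.0 s = 286 A.

286 A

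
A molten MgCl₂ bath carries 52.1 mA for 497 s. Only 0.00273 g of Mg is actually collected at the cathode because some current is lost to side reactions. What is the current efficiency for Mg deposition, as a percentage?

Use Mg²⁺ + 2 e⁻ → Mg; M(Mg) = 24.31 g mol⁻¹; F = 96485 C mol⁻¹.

83.7 %

Q = I·t = 0.05210 × 497.00 = 25.89 C; n(e⁻) = 25.89/96485 = 0.0002684 mol.
Theoretical n(Mg) = n(e⁻)/2 = 0.0001342 mol, i.e. m_theo = 0.0001342 × 24.31 = 0.003262 g.
Efficiency = m_actual / m_theo = 0.00273 / 0.003262 = 83.7 %.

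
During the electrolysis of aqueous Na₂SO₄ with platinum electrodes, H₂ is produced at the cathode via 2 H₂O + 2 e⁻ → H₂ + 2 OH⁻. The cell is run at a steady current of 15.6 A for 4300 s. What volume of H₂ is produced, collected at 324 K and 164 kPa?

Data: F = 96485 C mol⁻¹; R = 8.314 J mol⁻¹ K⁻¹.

5.71 L

Q = I·t = 15.60 A × 4300.0 s = 67080 C.
n(e⁻) = Q/F = 67080 / 96485 = 0.6952 mol.
2 electrons are transferred per H₂ molecule, so n(H₂) = 0.6952 / 2 = 0.3476 mol.
V = nRT/P = (0.3476 × 8.314 × 324) / (164 × 10³ Pa) = 0.00571 m³ = 5.71 L.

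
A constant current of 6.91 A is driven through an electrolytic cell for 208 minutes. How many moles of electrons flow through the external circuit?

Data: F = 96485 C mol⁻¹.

0.894 mol

Q = I·t = 6.910 A × 12480 s = 86240 C.
n(e⁻) = Q/F = 86240 / 96485 = 0.894 mol.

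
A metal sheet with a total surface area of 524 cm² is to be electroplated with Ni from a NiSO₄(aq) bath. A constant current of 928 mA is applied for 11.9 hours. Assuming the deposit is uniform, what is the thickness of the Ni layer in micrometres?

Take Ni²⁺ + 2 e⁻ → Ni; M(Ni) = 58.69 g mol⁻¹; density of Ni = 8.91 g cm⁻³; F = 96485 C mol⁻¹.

25.9 μm

Q = I·t = 0.9280 × 42840 = 39760 C; n(e⁻) = 0.4120 mol.
n(Ni) = n(e⁻)/2 = 0.2060 mol, so m = 0.2060 × 58.69 = 12.09 g.
Volume = m/ρ = 12.09 / 8.91 = 1.357 cm³.
Thickness = V/A = 1.357 / 524 = 0.00259 cm = 25.9 μm.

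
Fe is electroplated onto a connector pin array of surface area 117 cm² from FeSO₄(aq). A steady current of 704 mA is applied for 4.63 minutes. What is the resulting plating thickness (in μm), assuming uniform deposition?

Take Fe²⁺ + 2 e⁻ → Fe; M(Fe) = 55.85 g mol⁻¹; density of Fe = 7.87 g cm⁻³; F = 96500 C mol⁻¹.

Q = I·t = 0.7040 × 277.80 = 195.6 C; n(e⁻) = 0.002027 mol.
n(Fe) = n(e⁻)/2 = 0.001013 mol, so m = 0.001013 × 55.85 = 0.05659 g.
Volume = m/ρ = 0.05659 / 7.87 = 0.007191 cm³.
Thickness = V/A = 0.007191 / 117 = 6.15 × 10⁻⁵ cm = 0.615 μm.

0.615 μm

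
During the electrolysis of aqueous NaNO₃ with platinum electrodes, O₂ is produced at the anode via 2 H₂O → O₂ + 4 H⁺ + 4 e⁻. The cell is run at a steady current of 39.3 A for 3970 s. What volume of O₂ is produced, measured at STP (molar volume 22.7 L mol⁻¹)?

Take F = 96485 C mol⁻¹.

9.18 L

Q = I·t = 39.30 A × 3970.0 s = 156000 C.
n(e⁻) = Q/F = 156000 / 96485 = 1.617 mol.
4 electrons are transferred per O₂ molecule, so n(O₂) = 1.617 / 4 = 0.4043 mol.
V = n × V_m = 0.4043 × 22.7 = 9.18 L.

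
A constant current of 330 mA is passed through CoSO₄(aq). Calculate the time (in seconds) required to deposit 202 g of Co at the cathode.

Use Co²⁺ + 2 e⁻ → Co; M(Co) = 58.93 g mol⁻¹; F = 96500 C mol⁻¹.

n(Co) = m/M = 202 / 58.93 = 3.428 mol.
Each Co atom requires 2 electrons, so n(e⁻) = 2 × 3.428 = 6.856 mol.
Q = n(e⁻)·F = 6.856 × 96500 = 661600 C.
t = Q/I = 661600 / 0.3300 A = 2005000 s.

2.00 × 10⁶ s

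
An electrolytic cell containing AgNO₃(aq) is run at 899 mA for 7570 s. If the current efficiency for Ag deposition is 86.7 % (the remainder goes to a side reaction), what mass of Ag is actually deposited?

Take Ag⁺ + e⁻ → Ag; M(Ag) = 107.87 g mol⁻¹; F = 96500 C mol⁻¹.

Q = I·t = 0.8990 × 7570.0 = 6805 C.
n(e⁻) = 6805/96500 = 0.07052 mol; theoretically n(Ag) = 0.07052/1 = 0.07052 mol, m_theo = 7.607 g.
At 86.7 % efficiency, m_actual = 0.867 × 7.607 = 6.60 g.

6.60 g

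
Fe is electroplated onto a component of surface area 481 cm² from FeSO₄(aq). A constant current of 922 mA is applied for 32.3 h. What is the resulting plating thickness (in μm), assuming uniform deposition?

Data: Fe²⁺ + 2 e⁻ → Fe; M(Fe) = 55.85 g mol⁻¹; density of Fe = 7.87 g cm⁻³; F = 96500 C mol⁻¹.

Q = I·t = 0.9220 × 116280 = 107200 C; n(e⁻) = 1.111 mol.
n(Fe) = n(e⁻)/2 = 0.5555 mol, so m = 0.5555 × 55.85 = 31.02 g.
Volume = m/ρ = 31.02 / 7.87 = 3.942 cm³.
Thickness = V/A = 3.942 / 481 = 0.00820 cm = 82.0 μm.

82.0 μm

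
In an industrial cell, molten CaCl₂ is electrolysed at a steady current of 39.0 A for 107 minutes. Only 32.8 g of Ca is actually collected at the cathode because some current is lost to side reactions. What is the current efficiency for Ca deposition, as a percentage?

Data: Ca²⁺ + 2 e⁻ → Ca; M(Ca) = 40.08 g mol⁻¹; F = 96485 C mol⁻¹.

63.1 %

Q = I·t = 39.00 × 6420.0 = 250400 C; n(e⁻) = 250400/96485 = 2.595 mol.
Theoretical n(Ca) = n(e⁻)/2 = 1.298 mol, i.e. m_theo = 1.298 × 40.08 = 52.00 g.
Efficiency = m_actual / m_theo = 32.8 / 52.00 = 63.1 %.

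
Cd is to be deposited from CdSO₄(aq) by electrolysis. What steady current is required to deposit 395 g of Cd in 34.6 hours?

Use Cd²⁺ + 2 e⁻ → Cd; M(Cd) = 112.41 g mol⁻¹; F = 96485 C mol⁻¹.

n(Cd) = 395 / 112.41 = 3.514 mol.
n(e⁻) = 2 × 3.514 = 7.028 mol.
Q = n(e⁻)·F = 7.028 × 96485 = 678100 C.
I = Q/t = 678100 / 124560 s = 5.44 A.

5.44 A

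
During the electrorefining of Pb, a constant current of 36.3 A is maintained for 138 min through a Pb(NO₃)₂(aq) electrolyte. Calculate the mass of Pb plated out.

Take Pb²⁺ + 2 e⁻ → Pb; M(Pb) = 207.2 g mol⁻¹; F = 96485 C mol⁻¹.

323 g

Q = I·t = 36.30 A × 8280.0 s = 300600 C.
n(e⁻) = Q/F = 300600 / 96485 = 3.115 mol.
Pb²⁺ + 2 e⁻ → Pb, so n(Pb) = n(e⁻)/2 = 1.558 mol.
m = n·M = 1.558 × 207.2 = 323 g.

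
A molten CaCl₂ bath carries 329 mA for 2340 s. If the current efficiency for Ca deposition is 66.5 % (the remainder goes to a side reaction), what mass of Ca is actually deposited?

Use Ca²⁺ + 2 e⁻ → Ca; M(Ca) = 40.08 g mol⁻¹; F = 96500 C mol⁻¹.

Q = I·t = 0.3290 × 2340.0 = 769.9 C.
n(e⁻) = 769.9/96500 = 0.007978 mol; theoretically n(Ca) = 0.007978/2 = 0.003989 mol, m_theo = 0.1599 g.
At 66.5 % efficiency, m_actual = 0.665 × 0.1599 = 0.106 g.

0.106 g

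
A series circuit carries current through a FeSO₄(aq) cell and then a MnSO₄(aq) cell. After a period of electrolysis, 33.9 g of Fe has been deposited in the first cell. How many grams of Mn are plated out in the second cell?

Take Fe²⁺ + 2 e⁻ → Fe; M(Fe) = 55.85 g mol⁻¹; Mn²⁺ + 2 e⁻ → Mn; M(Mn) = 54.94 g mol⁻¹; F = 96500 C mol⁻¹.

n(Fe) = 33.9 / 55.85 = 0.6070 mol.
Since Fe²⁺ + 2 e⁻ → Fe, n(e⁻) passed = 2 × 0.6070 = 1.214 mol.
Cells in series carry the same charge, so the same 1.214 mol of electrons passes through cell 2.
Mn²⁺ + 2 e⁻ → Mn, so n(Mn) = 1.214 / 2 = 0.6070 mol.
m(Mn) = 0.6070 × 54.94 = 33.3 g.

33.3 g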